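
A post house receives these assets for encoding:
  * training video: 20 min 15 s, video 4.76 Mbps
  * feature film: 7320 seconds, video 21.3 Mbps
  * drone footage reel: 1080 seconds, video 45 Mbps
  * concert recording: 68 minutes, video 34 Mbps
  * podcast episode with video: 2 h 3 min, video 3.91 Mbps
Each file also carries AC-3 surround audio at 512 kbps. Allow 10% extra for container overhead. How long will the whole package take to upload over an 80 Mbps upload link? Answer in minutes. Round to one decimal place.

Audio: 512 kbps = 0.512 Mbps.
training video: 5.272 Mbps × 1215 s × 1.10 = 7046.0 Mb
feature film: 21.812 Mbps × 7320 s × 1.10 = 175630.2 Mb
drone footage reel: 45.512 Mbps × 1080 s × 1.10 = 54068.3 Mb
concert recording: 34.512 Mbps × 4080 s × 1.10 = 154889.9 Mb
podcast episode with video: 4.422 Mbps × 7380 s × 1.10 = 35897.8 Mb
Total: 427532.2 Mb = 53441.5 MB.
At 80 Mbps: 427532.2 / 80 = 5344 s ≈ 89.1 minutes.

89.1 minutes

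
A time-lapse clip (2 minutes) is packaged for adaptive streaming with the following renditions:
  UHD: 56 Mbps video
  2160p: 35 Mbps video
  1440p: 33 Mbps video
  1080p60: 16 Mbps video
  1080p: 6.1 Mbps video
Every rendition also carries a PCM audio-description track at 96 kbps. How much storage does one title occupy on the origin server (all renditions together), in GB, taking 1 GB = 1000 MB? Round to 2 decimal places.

2.20 GB

2 min = 120 s
Audio: 96 kbps = 0.096 Mbps.
Sum of rendition bitrates: (56+0.096) + (35+0.096) + (33+0.096) + (16+0.096) + (6.1+0.096) = 146.580 Mbps.
× 120 s = 17,590 Mb = 2,199 MB = 2.199 GB.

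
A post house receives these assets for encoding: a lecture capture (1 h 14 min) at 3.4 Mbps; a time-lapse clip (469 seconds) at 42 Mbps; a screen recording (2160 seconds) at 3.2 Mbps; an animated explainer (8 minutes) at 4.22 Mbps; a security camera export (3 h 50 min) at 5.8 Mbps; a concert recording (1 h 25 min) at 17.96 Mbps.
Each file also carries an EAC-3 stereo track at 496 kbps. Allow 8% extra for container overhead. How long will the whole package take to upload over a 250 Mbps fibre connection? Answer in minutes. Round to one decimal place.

Audio: 496 kbps = 0.496 Mbps.
lecture capture: 3.896 Mbps × 4440 s × 1.08 = 18682.1 Mb
time-lapse clip: 42.496 Mbps × 469 s × 1.08 = 21525.1 Mb
screen recording: 3.696 Mbps × 2160 s × 1.08 = 8622.0 Mb
animated explainer: 4.716 Mbps × 480 s × 1.08 = 2444.8 Mb
security camera export: 6.296 Mbps × 13800 s × 1.08 = 93835.6 Mb
concert recording: 18.456 Mbps × 5100 s × 1.08 = 101655.6 Mb
Total: 246765.2 Mb = 30845.7 MB.
At 250 Mbps: 246765.2 / 250 = 987 s ≈ 16.5 minutes.

16.5 minutes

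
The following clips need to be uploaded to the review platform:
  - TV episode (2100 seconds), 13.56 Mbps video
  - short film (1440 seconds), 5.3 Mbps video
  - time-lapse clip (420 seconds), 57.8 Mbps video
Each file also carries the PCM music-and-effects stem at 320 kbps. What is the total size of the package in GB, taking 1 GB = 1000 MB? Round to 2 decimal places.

7.71 GB

Audio: 320 kbps = 0.320 Mbps.
TV episode: 13.880 Mbps × 2100 s = 29148.0 Mb
short film: 5.620 Mbps × 1440 s = 8092.8 Mb
time-lapse clip: 58.120 Mbps × 420 s = 24410.4 Mb
Total: 61651.2 Mb = 7706.4 MB.
= 7.706 GB.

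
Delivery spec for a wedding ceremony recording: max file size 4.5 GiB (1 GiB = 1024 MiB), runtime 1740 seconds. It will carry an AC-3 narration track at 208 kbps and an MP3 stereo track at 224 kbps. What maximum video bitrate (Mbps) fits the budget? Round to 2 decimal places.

Budget: 4.5 GiB = 38654.7 Mb.
Total bitrate budget: 38654.7 Mb / 1740 s = 22.215 Mbps.
Audio total: 208 + 224 = 432 kbps = 0.432 Mbps.
Video: 22.215 − 0.432 = 21.783 Mbps.

21.78 Mbps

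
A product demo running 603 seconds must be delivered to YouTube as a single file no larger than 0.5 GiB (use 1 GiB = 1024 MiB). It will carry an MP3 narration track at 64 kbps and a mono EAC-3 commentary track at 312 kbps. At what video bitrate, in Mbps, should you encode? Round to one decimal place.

Budget: 0.5 GiB = 4295.0 Mb.
Total bitrate budget: 4295.0 Mb / 603 s = 7.123 Mbps.
Audio total: 64 + 312 = 376 kbps = 0.376 Mbps.
Video: 7.123 − 0.376 = 6.747 Mbps.

6.7 Mbps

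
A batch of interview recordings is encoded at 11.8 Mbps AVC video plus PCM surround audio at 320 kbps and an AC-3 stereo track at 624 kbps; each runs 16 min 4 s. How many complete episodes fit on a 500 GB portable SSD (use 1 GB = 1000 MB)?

325

16 min 4 s = 964 s
Audio total: 320 + 624 = 944 kbps = 0.944 Mbps.
Total bitrate: 12.744 Mbps.
Per item: 12.744 Mbps × 964 s = 12,285 Mb = 1,536 MB.
Capacity: 500 GB = 4,000,000 Mb; 325.59 items → 325 complete.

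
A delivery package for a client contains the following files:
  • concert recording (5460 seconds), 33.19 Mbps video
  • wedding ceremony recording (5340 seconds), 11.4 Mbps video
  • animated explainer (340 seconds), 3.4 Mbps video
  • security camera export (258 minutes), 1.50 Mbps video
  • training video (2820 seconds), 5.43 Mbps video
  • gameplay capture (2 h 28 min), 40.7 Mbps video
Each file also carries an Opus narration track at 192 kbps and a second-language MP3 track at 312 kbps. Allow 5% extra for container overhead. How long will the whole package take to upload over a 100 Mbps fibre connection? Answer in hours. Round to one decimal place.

1.9 hours

Audio total: 192 + 312 = 504 kbps = 0.504 Mbps.
concert recording: 33.694 Mbps × 5460 s × 1.05 = 193167.7 Mb
wedding ceremony recording: 11.904 Mbps × 5340 s × 1.05 = 66745.7 Mb
animated explainer: 3.904 Mbps × 340 s × 1.05 = 1393.7 Mb
security camera export: 2.004 Mbps × 15480 s × 1.05 = 32573.0 Mb
training video: 5.934 Mbps × 2820 s × 1.05 = 17570.6 Mb
gameplay capture: 41.204 Mbps × 8880 s × 1.05 = 384186.1 Mb
Total: 695636.8 Mb = 86954.6 MB.
At 100 Mbps: 695636.8 / 100 = 6956 s ≈ 1.93 hours.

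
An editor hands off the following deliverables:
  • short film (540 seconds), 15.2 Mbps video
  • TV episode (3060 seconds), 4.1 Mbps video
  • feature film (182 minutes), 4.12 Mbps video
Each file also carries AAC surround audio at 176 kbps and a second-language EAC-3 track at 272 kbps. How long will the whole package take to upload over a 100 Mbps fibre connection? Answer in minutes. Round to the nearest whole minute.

Audio total: 176 + 272 = 448 kbps = 0.448 Mbps.
short film: 15.648 Mbps × 540 s = 8449.9 Mb
TV episode: 4.548 Mbps × 3060 s = 13916.9 Mb
feature film: 4.568 Mbps × 10920 s = 49882.6 Mb
Total: 72249.4 Mb = 9031.2 MB.
At 100 Mbps: 72249.4 / 100 = 722 s ≈ 12 minutes.

12 minutes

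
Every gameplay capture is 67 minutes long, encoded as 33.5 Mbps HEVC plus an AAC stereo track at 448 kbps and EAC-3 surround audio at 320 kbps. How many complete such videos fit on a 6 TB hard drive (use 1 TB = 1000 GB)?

67 min = 4020 s
Audio total: 448 + 320 = 768 kbps = 0.768 Mbps.
Total bitrate: 34.268 Mbps.
Per item: 34.268 Mbps × 4020 s = 137,757 Mb = 17,220 MB.
Capacity: 6 TB = 48,000,000 Mb; 348.44 items → 348 complete.

348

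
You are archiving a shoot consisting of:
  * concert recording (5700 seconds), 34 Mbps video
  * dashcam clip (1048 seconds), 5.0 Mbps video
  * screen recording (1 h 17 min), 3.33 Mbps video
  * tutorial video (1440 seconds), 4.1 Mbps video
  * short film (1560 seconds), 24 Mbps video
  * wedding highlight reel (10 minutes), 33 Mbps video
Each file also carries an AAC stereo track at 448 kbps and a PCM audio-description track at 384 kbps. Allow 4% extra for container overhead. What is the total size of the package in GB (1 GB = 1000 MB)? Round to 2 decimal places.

37.70 GB

Audio total: 448 + 384 = 832 kbps = 0.832 Mbps.
concert recording: 34.832 Mbps × 5700 s × 1.04 = 206484.1 Mb
dashcam clip: 5.832 Mbps × 1048 s × 1.04 = 6356.4 Mb
screen recording: 4.162 Mbps × 4620 s × 1.04 = 19997.6 Mb
tutorial video: 4.932 Mbps × 1440 s × 1.04 = 7386.2 Mb
short film: 24.832 Mbps × 1560 s × 1.04 = 40287.4 Mb
wedding highlight reel: 33.832 Mbps × 600 s × 1.04 = 21111.2 Mb
Total: 301622.9 Mb = 37702.9 MB.
= 37.70 GB.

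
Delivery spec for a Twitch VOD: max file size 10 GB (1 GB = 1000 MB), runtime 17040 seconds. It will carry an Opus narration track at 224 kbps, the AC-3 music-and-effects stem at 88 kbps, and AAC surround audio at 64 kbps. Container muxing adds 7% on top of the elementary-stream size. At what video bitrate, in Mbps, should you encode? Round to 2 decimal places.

4.01 Mbps

Budget: 10 GB = 80000.0 Mb.
Stream payload after overhead: 80000.0 / 1.07 = 74766.4 Mb.
Total bitrate budget: 74766.4 Mb / 17040 s = 4.388 Mbps.
Audio total: 224 + 88 + 64 = 376 kbps = 0.376 Mbps.
Video: 4.388 − 0.376 = 4.012 Mbps.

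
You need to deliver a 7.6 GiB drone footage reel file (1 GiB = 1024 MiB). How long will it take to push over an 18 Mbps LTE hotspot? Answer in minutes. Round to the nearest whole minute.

60 minutes

File: 7.6 GiB = 65283.5 Mb.
At 18 Mbps: 65283.5 / 18 = 3626.9 s ≈ 60.4 minutes.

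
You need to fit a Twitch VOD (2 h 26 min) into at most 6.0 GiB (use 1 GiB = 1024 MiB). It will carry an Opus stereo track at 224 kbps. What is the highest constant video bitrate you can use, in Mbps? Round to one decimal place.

5.7 Mbps

Budget: 6.0 GiB = 51539.6 Mb.
2 h 26 min = 146 min = 8760 s
Total bitrate budget: 51539.6 Mb / 8760 s = 5.884 Mbps.
Audio: 224 kbps = 0.224 Mbps.
Video: 5.884 − 0.224 = 5.660 Mbps.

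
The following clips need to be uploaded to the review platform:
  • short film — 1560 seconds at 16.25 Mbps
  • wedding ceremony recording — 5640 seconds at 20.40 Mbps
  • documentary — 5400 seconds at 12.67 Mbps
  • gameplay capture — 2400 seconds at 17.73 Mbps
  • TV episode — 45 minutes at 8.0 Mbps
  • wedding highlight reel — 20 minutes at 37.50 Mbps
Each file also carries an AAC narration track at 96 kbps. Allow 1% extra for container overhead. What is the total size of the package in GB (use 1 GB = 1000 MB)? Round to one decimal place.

40.4 GB

Audio: 96 kbps = 0.096 Mbps.
short film: 16.346 Mbps × 1560 s × 1.01 = 25754.8 Mb
wedding ceremony recording: 20.496 Mbps × 5640 s × 1.01 = 116753.4 Mb
documentary: 12.766 Mbps × 5400 s × 1.01 = 69625.8 Mb
gameplay capture: 17.826 Mbps × 2400 s × 1.01 = 43210.2 Mb
TV episode: 8.096 Mbps × 2700 s × 1.01 = 22077.8 Mb
wedding highlight reel: 37.596 Mbps × 1200 s × 1.01 = 45566.4 Mb
Total: 322988.3 Mb = 40373.5 MB.
= 40.37 GB.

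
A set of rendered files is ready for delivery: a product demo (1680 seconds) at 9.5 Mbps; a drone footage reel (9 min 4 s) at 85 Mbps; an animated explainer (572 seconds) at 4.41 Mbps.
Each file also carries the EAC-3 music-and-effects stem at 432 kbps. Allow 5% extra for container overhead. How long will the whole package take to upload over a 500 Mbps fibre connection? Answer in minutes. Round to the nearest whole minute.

Audio: 432 kbps = 0.432 Mbps.
product demo: 9.932 Mbps × 1680 s × 1.05 = 17520.0 Mb
drone footage reel: 85.432 Mbps × 544 s × 1.05 = 48798.8 Mb
animated explainer: 4.842 Mbps × 572 s × 1.05 = 2908.1 Mb
Total: 69226.9 Mb = 8653.4 MB.
At 500 Mbps: 69226.9 / 500 = 138 s ≈ 2.31 minutes.

2 minutes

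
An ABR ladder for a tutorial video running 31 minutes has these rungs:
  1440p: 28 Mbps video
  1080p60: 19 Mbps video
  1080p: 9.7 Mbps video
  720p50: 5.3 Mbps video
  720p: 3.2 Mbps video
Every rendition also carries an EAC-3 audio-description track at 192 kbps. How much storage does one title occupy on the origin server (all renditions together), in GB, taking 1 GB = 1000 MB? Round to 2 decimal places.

15.38 GB

31 min = 1860 s
Audio: 192 kbps = 0.192 Mbps.
Sum of rendition bitrates: (28+0.192) + (19+0.192) + (9.7+0.192) + (5.3+0.192) + (3.2+0.192) = 66.160 Mbps.
× 1860 s = 123,058 Mb = 15,382 MB = 15.38 GB.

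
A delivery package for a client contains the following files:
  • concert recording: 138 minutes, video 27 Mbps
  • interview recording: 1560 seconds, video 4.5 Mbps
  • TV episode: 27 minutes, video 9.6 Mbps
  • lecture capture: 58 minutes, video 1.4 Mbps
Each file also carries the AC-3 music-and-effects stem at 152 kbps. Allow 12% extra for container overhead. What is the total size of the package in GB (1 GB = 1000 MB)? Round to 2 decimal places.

35.46 GB

Audio: 152 kbps = 0.152 Mbps.
concert recording: 27.152 Mbps × 8280 s × 1.12 = 251796.8 Mb
interview recording: 4.652 Mbps × 1560 s × 1.12 = 8128.0 Mb
TV episode: 9.752 Mbps × 1620 s × 1.12 = 17694.0 Mb
lecture capture: 1.552 Mbps × 3480 s × 1.12 = 6049.1 Mb
Total: 283667.9 Mb = 35458.5 MB.
= 35.46 GB.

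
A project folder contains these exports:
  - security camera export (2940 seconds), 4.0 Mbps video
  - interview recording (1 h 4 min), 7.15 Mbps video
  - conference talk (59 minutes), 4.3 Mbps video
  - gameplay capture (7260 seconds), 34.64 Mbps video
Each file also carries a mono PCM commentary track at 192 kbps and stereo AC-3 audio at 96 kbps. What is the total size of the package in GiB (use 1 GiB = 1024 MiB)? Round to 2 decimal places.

36.20 GiB

Audio total: 192 + 96 = 288 kbps = 0.288 Mbps.
security camera export: 4.288 Mbps × 2940 s = 12606.7 Mb
interview recording: 7.438 Mbps × 3840 s = 28561.9 Mb
conference talk: 4.588 Mbps × 3540 s = 16241.5 Mb
gameplay capture: 34.928 Mbps × 7260 s = 253577.3 Mb
Total: 310987.4 Mb = 38873.4 MB.
= 36.20 GiB.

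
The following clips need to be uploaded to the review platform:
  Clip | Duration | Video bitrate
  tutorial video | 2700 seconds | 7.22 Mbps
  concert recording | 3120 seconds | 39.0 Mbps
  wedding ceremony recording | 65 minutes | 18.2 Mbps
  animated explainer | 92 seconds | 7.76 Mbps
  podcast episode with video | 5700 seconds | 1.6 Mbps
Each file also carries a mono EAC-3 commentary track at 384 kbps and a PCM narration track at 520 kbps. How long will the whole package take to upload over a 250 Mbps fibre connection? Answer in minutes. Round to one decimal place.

Audio total: 384 + 520 = 904 kbps = 0.904 Mbps.
tutorial video: 8.124 Mbps × 2700 s = 21934.8 Mb
concert recording: 39.904 Mbps × 3120 s = 124500.5 Mb
wedding ceremony recording: 19.104 Mbps × 3900 s = 74505.6 Mb
animated explainer: 8.664 Mbps × 92 s = 797.1 Mb
podcast episode with video: 2.504 Mbps × 5700 s = 14272.8 Mb
Total: 236010.8 Mb = 29501.3 MB.
At 250 Mbps: 236010.8 / 250 = 944 s ≈ 15.7 minutes.

15.7 minutes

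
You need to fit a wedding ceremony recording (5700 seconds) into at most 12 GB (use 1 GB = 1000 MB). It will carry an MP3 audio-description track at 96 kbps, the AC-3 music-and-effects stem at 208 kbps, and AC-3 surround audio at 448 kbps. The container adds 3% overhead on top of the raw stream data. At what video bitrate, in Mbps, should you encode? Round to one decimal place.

Budget: 12 GB = 96000.0 Mb.
Stream payload after overhead: 96000.0 / 1.03 = 93203.9 Mb.
Total bitrate budget: 93203.9 Mb / 5700 s = 16.352 Mbps.
Audio total: 96 + 208 + 448 = 752 kbps = 0.752 Mbps.
Video: 16.352 − 0.752 = 15.600 Mbps.

15.6 Mbps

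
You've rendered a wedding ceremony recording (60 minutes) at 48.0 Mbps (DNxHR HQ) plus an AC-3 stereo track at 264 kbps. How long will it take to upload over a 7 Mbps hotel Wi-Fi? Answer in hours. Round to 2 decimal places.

6.89 hours

60 min = 3600 s
Audio: 264 kbps = 0.264 Mbps.
Total bitrate: 48.264 Mbps.
File: 48.264 Mbps × 3600 s = 173750.4 Mb.
At 7 Mbps: 173750.4 / 7 = 24821.5 s ≈ 6.89 hours.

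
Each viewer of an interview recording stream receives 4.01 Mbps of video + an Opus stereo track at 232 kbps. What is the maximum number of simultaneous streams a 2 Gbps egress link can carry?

471

Audio: 232 kbps = 0.232 Mbps.
Per-viewer media rate: 4.242 Mbps.
2 Gbps = 2,000 Mbps; 2,000 / 4.242 = 471.48 → 471 viewers.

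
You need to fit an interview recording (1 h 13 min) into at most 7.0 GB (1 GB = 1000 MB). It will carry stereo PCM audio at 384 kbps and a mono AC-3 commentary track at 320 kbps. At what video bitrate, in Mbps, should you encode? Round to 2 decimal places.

Budget: 7.0 GB = 56000.0 Mb.
1 h 13 min = 73 min = 4380 s
Total bitrate budget: 56000.0 Mb / 4380 s = 12.785 Mbps.
Audio total: 384 + 320 = 704 kbps = 0.704 Mbps.
Video: 12.785 − 0.704 = 12.081 Mbps.

12.08 Mbps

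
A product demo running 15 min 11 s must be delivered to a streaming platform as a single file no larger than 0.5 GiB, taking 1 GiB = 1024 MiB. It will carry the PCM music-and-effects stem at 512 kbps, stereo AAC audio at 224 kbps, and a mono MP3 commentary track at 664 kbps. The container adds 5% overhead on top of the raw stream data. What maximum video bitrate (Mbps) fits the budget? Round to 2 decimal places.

Budget: 0.5 GiB = 4295.0 Mb.
Stream payload after overhead: 4295.0 / 1.05 = 4090.4 Mb.
15 min 11 s = 911 s
Total bitrate budget: 4090.4 Mb / 911 s = 4.490 Mbps.
Audio total: 512 + 224 + 664 = 1400 kbps = 1.400 Mbps.
Video: 4.490 − 1.400 = 3.090 Mbps.

3.09 Mbps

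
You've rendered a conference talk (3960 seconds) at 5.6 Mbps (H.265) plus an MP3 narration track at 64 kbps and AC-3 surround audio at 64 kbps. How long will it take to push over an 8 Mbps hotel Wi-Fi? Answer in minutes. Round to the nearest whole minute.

47 minutes

Audio total: 64 + 64 = 128 kbps = 0.128 Mbps.
Total bitrate: 5.728 Mbps.
File: 5.728 Mbps × 3960 s = 22682.9 Mb.
At 8 Mbps: 22682.9 / 8 = 2835.4 s ≈ 47.3 minutes.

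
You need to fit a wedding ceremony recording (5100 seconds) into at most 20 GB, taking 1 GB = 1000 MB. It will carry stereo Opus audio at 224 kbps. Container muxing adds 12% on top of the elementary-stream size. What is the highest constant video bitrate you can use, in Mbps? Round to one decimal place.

27.8 Mbps

Budget: 20 GB = 160000.0 Mb.
Stream payload after overhead: 160000.0 / 1.12 = 142857.1 Mb.
Total bitrate budget: 142857.1 Mb / 5100 s = 28.011 Mbps.
Audio: 224 kbps = 0.224 Mbps.
Video: 28.011 − 0.224 = 27.787 Mbps.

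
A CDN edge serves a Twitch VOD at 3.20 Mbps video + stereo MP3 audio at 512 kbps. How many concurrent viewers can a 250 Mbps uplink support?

Audio: 512 kbps = 0.512 Mbps.
Per-viewer media rate: 3.712 Mbps.
250 Mbps = 250.0 Mbps; 250.0 / 3.712 = 67.35 → 67 viewers.

67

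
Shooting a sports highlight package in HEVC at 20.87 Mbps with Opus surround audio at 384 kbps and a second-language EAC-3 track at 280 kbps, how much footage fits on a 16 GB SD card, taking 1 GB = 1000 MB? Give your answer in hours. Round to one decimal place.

1.7 hours

Audio total: 384 + 280 = 664 kbps = 0.664 Mbps.
Total bitrate: 20.87 + 0.664 = 21.534 Mbps.
Capacity: 16 GB = 128,000 Mb.
Recording time: 128,000 / 21.534 = 5,944 s ≈ 1.65 hours.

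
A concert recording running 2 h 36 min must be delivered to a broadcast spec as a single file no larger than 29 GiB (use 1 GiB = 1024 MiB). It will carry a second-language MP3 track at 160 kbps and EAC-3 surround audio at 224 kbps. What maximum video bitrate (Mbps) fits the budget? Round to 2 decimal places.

Budget: 29 GiB = 249108.1 Mb.
2 h 36 min = 156 min = 9360 s
Total bitrate budget: 249108.1 Mb / 9360 s = 26.614 Mbps.
Audio total: 160 + 224 = 384 kbps = 0.384 Mbps.
Video: 26.614 − 0.384 = 26.230 Mbps.

26.23 Mbps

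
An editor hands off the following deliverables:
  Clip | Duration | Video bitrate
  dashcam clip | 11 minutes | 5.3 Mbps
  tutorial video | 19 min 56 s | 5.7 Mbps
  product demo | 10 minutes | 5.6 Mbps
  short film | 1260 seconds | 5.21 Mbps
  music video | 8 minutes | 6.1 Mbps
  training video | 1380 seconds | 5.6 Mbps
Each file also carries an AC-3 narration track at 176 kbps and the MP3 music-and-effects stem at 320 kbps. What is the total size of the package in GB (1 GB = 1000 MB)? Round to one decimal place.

4.2 GB

Audio total: 176 + 320 = 496 kbps = 0.496 Mbps.
dashcam clip: 5.796 Mbps × 660 s = 3825.4 Mb
tutorial video: 6.196 Mbps × 1196 s = 7410.4 Mb
product demo: 6.096 Mbps × 600 s = 3657.6 Mb
short film: 5.706 Mbps × 1260 s = 7189.6 Mb
music video: 6.596 Mbps × 480 s = 3166.1 Mb
training video: 6.096 Mbps × 1380 s = 8412.5 Mb
Total: 33661.5 Mb = 4207.7 MB.
= 4.208 GB.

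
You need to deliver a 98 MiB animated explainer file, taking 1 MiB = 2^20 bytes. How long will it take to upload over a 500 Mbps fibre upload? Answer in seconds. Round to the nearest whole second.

File: 98 MiB = 822.1 Mb.
At 500 Mbps: 822.1 / 500 = 1.6 s ≈ 1.64 seconds.

2 seconds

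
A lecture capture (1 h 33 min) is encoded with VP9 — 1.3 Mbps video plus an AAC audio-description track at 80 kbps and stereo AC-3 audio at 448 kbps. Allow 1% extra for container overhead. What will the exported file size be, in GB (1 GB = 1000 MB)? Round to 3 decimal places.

1.288 GB

1 h 33 min = 93 min = 5580 s
Audio total: 80 + 448 = 528 kbps = 0.528 Mbps.
Total bitrate: 1.3 + 0.528 = 1.828 Mbps.
Stream data: 1.828 Mbps × 5580 s = 10200.2 Mb.
With 1% container overhead: ×1.01.
10,302 Mb ÷ 8 = 1,288 MB → 1.288 GB.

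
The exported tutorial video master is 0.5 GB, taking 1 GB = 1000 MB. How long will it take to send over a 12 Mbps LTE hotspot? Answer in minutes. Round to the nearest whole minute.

6 minutes

File: 0.5 GB = 4000.0 Mb.
At 12 Mbps: 4000.0 / 12 = 333.3 s ≈ 5.56 minutes.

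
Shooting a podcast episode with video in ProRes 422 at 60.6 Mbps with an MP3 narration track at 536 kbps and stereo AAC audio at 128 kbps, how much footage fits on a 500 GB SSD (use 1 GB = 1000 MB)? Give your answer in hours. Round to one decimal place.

18.1 hours

Audio total: 536 + 128 = 664 kbps = 0.664 Mbps.
Total bitrate: 60.6 + 0.664 = 61.264 Mbps.
Capacity: 500 GB = 4,000,000 Mb.
Recording time: 4,000,000 / 61.264 = 65,291 s ≈ 18.1 hours.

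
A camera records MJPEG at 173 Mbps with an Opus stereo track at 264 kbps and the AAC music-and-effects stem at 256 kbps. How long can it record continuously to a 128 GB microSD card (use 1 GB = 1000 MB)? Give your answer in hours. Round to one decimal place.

1.6 hours

Audio total: 264 + 256 = 520 kbps = 0.520 Mbps.
Total bitrate: 173 + 0.520 = 173.520 Mbps.
Capacity: 128 GB = 1,024,000 Mb.
Recording time: 1,024,000 / 173.520 = 5,901 s ≈ 1.64 hours.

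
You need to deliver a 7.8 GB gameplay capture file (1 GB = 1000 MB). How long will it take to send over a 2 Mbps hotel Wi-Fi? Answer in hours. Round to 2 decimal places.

File: 7.8 GB = 62400.0 Mb.
At 2 Mbps: 62400.0 / 2 = 31200.0 s ≈ 8.67 hours.

8.67 hours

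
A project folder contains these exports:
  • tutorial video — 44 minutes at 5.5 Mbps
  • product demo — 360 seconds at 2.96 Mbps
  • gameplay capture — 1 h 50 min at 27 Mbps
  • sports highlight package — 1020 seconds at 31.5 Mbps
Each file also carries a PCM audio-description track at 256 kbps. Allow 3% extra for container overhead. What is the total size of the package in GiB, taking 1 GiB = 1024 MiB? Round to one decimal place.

Audio: 256 kbps = 0.256 Mbps.
tutorial video: 5.756 Mbps × 2640 s × 1.03 = 15651.7 Mb
product demo: 3.216 Mbps × 360 s × 1.03 = 1192.5 Mb
gameplay capture: 27.256 Mbps × 6600 s × 1.03 = 185286.3 Mb
sports highlight package: 31.756 Mbps × 1020 s × 1.03 = 33362.9 Mb
Total: 235493.3 Mb = 29436.7 MB.
= 27.42 GiB.

27.4 GiB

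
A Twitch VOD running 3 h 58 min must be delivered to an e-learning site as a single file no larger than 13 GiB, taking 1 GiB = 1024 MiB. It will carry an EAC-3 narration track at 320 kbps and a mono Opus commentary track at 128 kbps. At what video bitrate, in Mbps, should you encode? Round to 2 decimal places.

7.37 Mbps

Budget: 13 GiB = 111669.1 Mb.
3 h 58 min = 238 min = 14280 s
Total bitrate budget: 111669.1 Mb / 14280 s = 7.820 Mbps.
Audio total: 320 + 128 = 448 kbps = 0.448 Mbps.
Video: 7.820 − 0.448 = 7.372 Mbps.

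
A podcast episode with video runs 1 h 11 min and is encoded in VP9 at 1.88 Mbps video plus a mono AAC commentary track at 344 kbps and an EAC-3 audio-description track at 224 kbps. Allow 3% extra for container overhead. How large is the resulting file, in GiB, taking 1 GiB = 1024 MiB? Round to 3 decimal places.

1 h 11 min = 71 min = 4260 s
Audio total: 344 + 224 = 568 kbps = 0.568 Mbps.
Total bitrate: 1.88 + 0.568 = 2.448 Mbps.
Stream data: 2.448 Mbps × 4260 s = 10428.5 Mb.
With 3% container overhead: ×1.03.
10,741 Mb = 1,342,666,800 bytes ÷ 1,073,741,824 = 1.250 GiB.

1.250 GiB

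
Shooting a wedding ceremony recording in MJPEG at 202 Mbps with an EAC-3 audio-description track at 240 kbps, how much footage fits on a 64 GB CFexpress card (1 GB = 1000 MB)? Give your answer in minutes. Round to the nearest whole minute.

42 minutes

Audio: 240 kbps = 0.240 Mbps.
Total bitrate: 202 + 0.240 = 202.240 Mbps.
Capacity: 64 GB = 512,000 Mb.
Recording time: 512,000 / 202.240 = 2,532 s ≈ 42.2 minutes.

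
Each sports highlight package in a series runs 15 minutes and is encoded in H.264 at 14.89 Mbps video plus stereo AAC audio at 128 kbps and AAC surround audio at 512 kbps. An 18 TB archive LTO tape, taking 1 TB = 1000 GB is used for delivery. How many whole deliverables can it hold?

15 min = 900 s
Audio total: 128 + 512 = 640 kbps = 0.640 Mbps.
Total bitrate: 15.530 Mbps.
Per item: 15.530 Mbps × 900 s = 13,977 Mb = 1,747 MB.
Capacity: 18 TB = 144,000,000 Mb; 10302.64 items → 10302 complete.

10302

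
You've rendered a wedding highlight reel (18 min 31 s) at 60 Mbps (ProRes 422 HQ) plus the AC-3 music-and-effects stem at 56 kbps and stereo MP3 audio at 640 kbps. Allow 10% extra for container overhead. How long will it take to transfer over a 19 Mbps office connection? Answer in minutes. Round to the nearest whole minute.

18 min 31 s = 1111 s
Audio total: 56 + 640 = 696 kbps = 0.696 Mbps.
Total bitrate: 60.696 Mbps.
File: 60.696 Mbps × 1111 s = 67433.3 Mb.
With 10% container overhead: ×1.10. → 74176.6 Mb.
At 19 Mbps: 74176.6 / 19 = 3904.0 s ≈ 65.1 minutes.

65 minutes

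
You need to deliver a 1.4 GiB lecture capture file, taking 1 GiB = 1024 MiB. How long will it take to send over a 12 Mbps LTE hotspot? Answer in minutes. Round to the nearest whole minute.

File: 1.4 GiB = 12025.9 Mb.
At 12 Mbps: 12025.9 / 12 = 1002.2 s ≈ 16.7 minutes.

17 minutes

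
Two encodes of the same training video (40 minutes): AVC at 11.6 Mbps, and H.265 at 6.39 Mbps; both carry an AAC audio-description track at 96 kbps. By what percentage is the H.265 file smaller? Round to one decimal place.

44.5%

40 min = 2400 s
Audio: 96 kbps = 0.096 Mbps.
AVC: 11.696 Mbps × 2400 s = 28070.4 Mb = 3.509 GB.
H.265: 6.486 Mbps × 2400 s = 15566.4 Mb = 1.946 GB.
Reduction: (1 − 1.946/3.509) × 100 = 44.55%.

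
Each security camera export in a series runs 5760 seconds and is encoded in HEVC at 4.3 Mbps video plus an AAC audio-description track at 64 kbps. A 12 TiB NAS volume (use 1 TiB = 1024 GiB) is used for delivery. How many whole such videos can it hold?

Audio: 64 kbps = 0.064 Mbps.
Total bitrate: 4.364 Mbps.
Per item: 4.364 Mbps × 5760 s = 25,137 Mb = 3,142 MB.
Capacity: 12 TiB = 105,553,116 Mb; 4199.17 items → 4199 complete.

4199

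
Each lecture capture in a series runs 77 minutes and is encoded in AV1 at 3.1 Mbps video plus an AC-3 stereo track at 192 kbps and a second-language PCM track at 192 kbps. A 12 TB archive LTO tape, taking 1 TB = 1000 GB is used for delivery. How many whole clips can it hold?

5964

77 min = 4620 s
Audio total: 192 + 192 = 384 kbps = 0.384 Mbps.
Total bitrate: 3.484 Mbps.
Per item: 3.484 Mbps × 4620 s = 16,096 Mb = 2,012 MB.
Capacity: 12 TB = 96,000,000 Mb; 5964.19 items → 5964 complete.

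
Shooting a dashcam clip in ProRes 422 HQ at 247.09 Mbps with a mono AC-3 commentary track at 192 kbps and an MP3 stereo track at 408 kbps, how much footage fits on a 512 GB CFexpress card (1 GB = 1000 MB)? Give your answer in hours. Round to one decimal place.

4.6 hours

Audio total: 192 + 408 = 600 kbps = 0.600 Mbps.
Total bitrate: 247.09 + 0.600 = 247.690 Mbps.
Capacity: 512 GB = 4,096,000 Mb.
Recording time: 4,096,000 / 247.690 = 16,537 s ≈ 4.59 hours.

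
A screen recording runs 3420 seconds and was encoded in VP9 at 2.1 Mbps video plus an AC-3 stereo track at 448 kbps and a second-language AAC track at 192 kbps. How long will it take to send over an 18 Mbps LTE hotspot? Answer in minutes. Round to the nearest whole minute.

9 minutes

Audio total: 448 + 192 = 640 kbps = 0.640 Mbps.
Total bitrate: 2.740 Mbps.
File: 2.740 Mbps × 3420 s = 9370.8 Mb.
At 18 Mbps: 9370.8 / 18 = 520.6 s ≈ 8.68 minutes.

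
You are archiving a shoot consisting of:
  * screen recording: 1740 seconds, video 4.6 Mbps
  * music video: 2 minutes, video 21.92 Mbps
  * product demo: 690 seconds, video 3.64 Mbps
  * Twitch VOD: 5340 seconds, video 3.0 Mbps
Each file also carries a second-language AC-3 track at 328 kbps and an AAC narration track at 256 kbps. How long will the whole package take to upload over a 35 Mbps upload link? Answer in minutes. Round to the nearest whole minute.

Audio total: 328 + 256 = 584 kbps = 0.584 Mbps.
screen recording: 5.184 Mbps × 1740 s = 9020.2 Mb
music video: 22.504 Mbps × 120 s = 2700.5 Mb
product demo: 4.224 Mbps × 690 s = 2914.6 Mb
Twitch VOD: 3.584 Mbps × 5340 s = 19138.6 Mb
Total: 33773.8 Mb = 4221.7 MB.
At 35 Mbps: 33773.8 / 35 = 965 s ≈ 16.1 minutes.

16 minutes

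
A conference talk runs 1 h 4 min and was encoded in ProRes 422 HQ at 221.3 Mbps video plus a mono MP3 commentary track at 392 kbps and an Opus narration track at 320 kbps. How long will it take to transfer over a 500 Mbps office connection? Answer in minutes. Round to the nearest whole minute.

1 h 4 min = 64 min = 3840 s
Audio total: 392 + 320 = 712 kbps = 0.712 Mbps.
Total bitrate: 222.012 Mbps.
File: 222.012 Mbps × 3840 s = 852526.1 Mb.
At 500 Mbps: 852526.1 / 500 = 1705.1 s ≈ 28.4 minutes.

28 minutes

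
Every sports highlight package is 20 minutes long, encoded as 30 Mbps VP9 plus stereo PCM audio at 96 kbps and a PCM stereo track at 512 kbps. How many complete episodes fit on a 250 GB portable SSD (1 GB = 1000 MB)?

54

20 min = 1200 s
Audio total: 96 + 512 = 608 kbps = 0.608 Mbps.
Total bitrate: 30.608 Mbps.
Per item: 30.608 Mbps × 1200 s = 36,730 Mb = 4,591 MB.
Capacity: 250 GB = 2,000,000 Mb; 54.45 items → 54 complete.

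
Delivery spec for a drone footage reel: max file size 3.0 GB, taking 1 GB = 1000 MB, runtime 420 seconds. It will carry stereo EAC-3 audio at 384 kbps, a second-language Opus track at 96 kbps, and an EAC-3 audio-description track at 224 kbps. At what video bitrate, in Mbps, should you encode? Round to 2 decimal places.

56.44 Mbps

Budget: 3.0 GB = 24000.0 Mb.
Total bitrate budget: 24000.0 Mb / 420 s = 57.143 Mbps.
Audio total: 384 + 96 + 224 = 704 kbps = 0.704 Mbps.
Video: 57.143 − 0.704 = 56.439 Mbps.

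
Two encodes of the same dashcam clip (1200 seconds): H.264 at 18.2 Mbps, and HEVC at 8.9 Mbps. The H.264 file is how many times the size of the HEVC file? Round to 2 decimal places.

H.264: 18.200 Mbps × 1200 s = 21840.0 Mb = 2.730 GB.
HEVC: 8.900 Mbps × 1200 s = 10680.0 Mb = 1.335 GB.
Ratio: 2.730 / 1.335 = 2.045.

2.04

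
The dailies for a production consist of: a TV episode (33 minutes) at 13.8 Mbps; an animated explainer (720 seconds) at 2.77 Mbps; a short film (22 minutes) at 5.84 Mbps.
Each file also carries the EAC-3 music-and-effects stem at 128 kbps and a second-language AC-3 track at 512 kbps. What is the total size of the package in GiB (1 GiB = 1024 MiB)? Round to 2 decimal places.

Audio total: 128 + 512 = 640 kbps = 0.640 Mbps.
TV episode: 14.440 Mbps × 1980 s = 28591.2 Mb
animated explainer: 3.410 Mbps × 720 s = 2455.2 Mb
short film: 6.480 Mbps × 1320 s = 8553.6 Mb
Total: 39600.0 Mb = 4950.0 MB.
= 4.610 GiB.

4.61 GiB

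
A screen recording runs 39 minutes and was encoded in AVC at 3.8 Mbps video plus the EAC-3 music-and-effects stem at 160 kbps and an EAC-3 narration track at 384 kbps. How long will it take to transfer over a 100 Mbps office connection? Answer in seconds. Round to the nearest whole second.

39 min = 2340 s
Audio total: 160 + 384 = 544 kbps = 0.544 Mbps.
Total bitrate: 4.344 Mbps.
File: 4.344 Mbps × 2340 s = 10165.0 Mb.
At 100 Mbps: 10165.0 / 100 = 101.6 s ≈ 102 seconds.

102 seconds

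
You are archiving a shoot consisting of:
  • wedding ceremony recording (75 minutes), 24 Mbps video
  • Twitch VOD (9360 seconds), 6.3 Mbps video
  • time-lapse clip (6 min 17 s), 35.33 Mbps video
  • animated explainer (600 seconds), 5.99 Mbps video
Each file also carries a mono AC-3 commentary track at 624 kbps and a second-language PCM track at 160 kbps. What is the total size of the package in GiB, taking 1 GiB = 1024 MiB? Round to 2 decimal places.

22.76 GiB

Audio total: 624 + 160 = 784 kbps = 0.784 Mbps.
wedding ceremony recording: 24.784 Mbps × 4500 s = 111528.0 Mb
Twitch VOD: 7.084 Mbps × 9360 s = 66306.2 Mb
time-lapse clip: 36.114 Mbps × 377 s = 13615.0 Mb
animated explainer: 6.774 Mbps × 600 s = 4064.4 Mb
Total: 195513.6 Mb = 24439.2 MB.
= 22.76 GiB.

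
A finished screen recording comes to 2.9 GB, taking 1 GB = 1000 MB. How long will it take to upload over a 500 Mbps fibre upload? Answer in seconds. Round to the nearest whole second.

File: 2.9 GB = 23200.0 Mb.
At 500 Mbps: 23200.0 / 500 = 46.4 s ≈ 46.4 seconds.

46 seconds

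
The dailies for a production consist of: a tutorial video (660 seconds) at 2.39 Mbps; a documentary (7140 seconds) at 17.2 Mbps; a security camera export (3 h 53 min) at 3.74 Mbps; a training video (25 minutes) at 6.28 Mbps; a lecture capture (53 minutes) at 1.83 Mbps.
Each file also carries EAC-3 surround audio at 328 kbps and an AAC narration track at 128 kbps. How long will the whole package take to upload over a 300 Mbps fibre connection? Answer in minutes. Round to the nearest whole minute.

Audio total: 328 + 128 = 456 kbps = 0.456 Mbps.
tutorial video: 2.846 Mbps × 660 s = 1878.4 Mb
documentary: 17.656 Mbps × 7140 s = 126063.8 Mb
security camera export: 4.196 Mbps × 13980 s = 58660.1 Mb
training video: 6.736 Mbps × 1500 s = 10104.0 Mb
lecture capture: 2.286 Mbps × 3180 s = 7269.5 Mb
Total: 203975.8 Mb = 25497.0 MB.
At 300 Mbps: 203975.8 / 300 = 680 s ≈ 11.3 minutes.

11 minutes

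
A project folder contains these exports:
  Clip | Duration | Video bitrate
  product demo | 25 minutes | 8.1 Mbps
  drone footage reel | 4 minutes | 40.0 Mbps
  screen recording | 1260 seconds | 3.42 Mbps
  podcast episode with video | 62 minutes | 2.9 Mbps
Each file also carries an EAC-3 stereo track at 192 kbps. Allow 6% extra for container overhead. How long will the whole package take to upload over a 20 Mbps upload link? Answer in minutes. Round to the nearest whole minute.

Audio: 192 kbps = 0.192 Mbps.
product demo: 8.292 Mbps × 1500 s × 1.06 = 13184.3 Mb
drone footage reel: 40.192 Mbps × 240 s × 1.06 = 10224.8 Mb
screen recording: 3.612 Mbps × 1260 s × 1.06 = 4824.2 Mb
podcast episode with video: 3.092 Mbps × 3720 s × 1.06 = 12192.4 Mb
Total: 40425.7 Mb = 5053.2 MB.
At 20 Mbps: 40425.7 / 20 = 2021 s ≈ 33.7 minutes.

34 minutes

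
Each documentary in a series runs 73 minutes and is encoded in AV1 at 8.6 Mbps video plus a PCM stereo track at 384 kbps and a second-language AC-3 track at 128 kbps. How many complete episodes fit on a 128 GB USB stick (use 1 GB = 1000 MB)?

73 min = 4380 s
Audio total: 384 + 128 = 512 kbps = 0.512 Mbps.
Total bitrate: 9.112 Mbps.
Per item: 9.112 Mbps × 4380 s = 39,911 Mb = 4,989 MB.
Capacity: 128 GB = 1,024,000 Mb; 25.66 items → 25 complete.

25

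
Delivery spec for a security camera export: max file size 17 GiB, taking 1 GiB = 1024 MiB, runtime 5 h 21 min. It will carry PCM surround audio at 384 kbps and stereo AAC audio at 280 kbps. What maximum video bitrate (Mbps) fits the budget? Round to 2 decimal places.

6.92 Mbps

Budget: 17 GiB = 146028.9 Mb.
5 h 21 min = 321 min = 19260 s
Total bitrate budget: 146028.9 Mb / 19260 s = 7.582 Mbps.
Audio total: 384 + 280 = 664 kbps = 0.664 Mbps.
Video: 7.582 − 0.664 = 6.918 Mbps.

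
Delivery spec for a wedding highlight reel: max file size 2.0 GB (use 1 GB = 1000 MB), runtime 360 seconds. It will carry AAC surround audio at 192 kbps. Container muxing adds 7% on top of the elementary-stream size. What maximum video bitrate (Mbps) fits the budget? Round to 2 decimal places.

41.34 Mbps

Budget: 2.0 GB = 16000.0 Mb.
Stream payload after overhead: 16000.0 / 1.07 = 14953.3 Mb.
Total bitrate budget: 14953.3 Mb / 360 s = 41.537 Mbps.
Audio: 192 kbps = 0.192 Mbps.
Video: 41.537 − 0.192 = 41.345 Mbps.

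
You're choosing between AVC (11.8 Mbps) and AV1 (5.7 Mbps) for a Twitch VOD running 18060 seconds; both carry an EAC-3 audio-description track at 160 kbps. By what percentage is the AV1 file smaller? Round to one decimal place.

Audio: 160 kbps = 0.160 Mbps.
AVC: 11.960 Mbps × 18060 s = 215997.6 Mb = 25.145 GiB.
AV1: 5.860 Mbps × 18060 s = 105831.6 Mb = 12.320 GiB.
Reduction: (1 − 12.320/25.145) × 100 = 51.00%.

51.0%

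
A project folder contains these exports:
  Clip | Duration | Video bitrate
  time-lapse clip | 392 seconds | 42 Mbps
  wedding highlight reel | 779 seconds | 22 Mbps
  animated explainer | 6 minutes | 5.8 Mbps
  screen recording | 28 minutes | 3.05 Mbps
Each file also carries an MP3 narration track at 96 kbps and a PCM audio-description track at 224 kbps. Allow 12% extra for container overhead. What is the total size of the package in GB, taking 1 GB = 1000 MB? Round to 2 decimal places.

5.86 GB

Audio total: 96 + 224 = 320 kbps = 0.320 Mbps.
time-lapse clip: 42.320 Mbps × 392 s × 1.12 = 18580.2 Mb
wedding highlight reel: 22.320 Mbps × 779 s × 1.12 = 19473.8 Mb
animated explainer: 6.120 Mbps × 360 s × 1.12 = 2467.6 Mb
screen recording: 3.370 Mbps × 1680 s × 1.12 = 6341.0 Mb
Total: 46862.5 Mb = 5857.8 MB.
= 5.858 GB.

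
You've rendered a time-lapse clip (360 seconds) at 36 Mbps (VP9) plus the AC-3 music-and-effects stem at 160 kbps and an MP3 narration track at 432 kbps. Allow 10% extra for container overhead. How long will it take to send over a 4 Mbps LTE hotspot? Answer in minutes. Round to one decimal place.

60.4 minutes

Audio total: 160 + 432 = 592 kbps = 0.592 Mbps.
Total bitrate: 36.592 Mbps.
File: 36.592 Mbps × 360 s = 13173.1 Mb.
With 10% container overhead: ×1.10. → 14490.4 Mb.
At 4 Mbps: 14490.4 / 4 = 3622.6 s ≈ 60.4 minutes.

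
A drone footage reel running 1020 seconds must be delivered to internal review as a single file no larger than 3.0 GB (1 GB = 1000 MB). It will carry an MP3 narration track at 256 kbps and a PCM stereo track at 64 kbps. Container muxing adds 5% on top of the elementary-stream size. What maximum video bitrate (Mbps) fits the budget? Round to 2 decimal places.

22.09 Mbps

Budget: 3.0 GB = 24000.0 Mb.
Stream payload after overhead: 24000.0 / 1.05 = 22857.1 Mb.
Total bitrate budget: 22857.1 Mb / 1020 s = 22.409 Mbps.
Audio total: 256 + 64 = 320 kbps = 0.320 Mbps.
Video: 22.409 − 0.320 = 22.089 Mbps.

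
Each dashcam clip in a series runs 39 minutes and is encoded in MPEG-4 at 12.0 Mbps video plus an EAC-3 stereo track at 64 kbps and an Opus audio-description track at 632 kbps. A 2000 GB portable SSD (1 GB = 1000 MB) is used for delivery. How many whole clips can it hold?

39 min = 2340 s
Audio total: 64 + 632 = 696 kbps = 0.696 Mbps.
Total bitrate: 12.696 Mbps.
Per item: 12.696 Mbps × 2340 s = 29,709 Mb = 3,714 MB.
Capacity: 2000 GB = 16,000,000 Mb; 538.56 items → 538 complete.

538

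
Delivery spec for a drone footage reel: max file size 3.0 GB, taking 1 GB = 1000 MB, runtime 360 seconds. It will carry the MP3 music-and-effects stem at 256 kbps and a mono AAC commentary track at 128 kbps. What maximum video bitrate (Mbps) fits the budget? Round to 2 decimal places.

Budget: 3.0 GB = 24000.0 Mb.
Total bitrate budget: 24000.0 Mb / 360 s = 66.667 Mbps.
Audio total: 256 + 128 = 384 kbps = 0.384 Mbps.
Video: 66.667 − 0.384 = 66.283 Mbps.

66.28 Mbps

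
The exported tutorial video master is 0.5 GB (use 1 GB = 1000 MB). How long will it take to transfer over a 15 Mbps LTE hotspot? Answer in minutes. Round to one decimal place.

File: 0.5 GB = 4000.0 Mb.
At 15 Mbps: 4000.0 / 15 = 266.7 s ≈ 4.44 minutes.

4.4 minutes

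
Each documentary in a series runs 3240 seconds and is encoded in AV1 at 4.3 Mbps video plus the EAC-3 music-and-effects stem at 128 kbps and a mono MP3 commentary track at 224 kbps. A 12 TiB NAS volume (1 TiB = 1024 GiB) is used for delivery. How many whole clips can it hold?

7003

Audio total: 128 + 224 = 352 kbps = 0.352 Mbps.
Total bitrate: 4.652 Mbps.
Per item: 4.652 Mbps × 3240 s = 15,072 Mb = 1,884 MB.
Capacity: 12 TiB = 105,553,116 Mb; 7003.04 items → 7003 complete.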